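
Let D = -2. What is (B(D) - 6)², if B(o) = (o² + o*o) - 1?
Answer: 1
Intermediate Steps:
B(o) = -1 + 2*o² (B(o) = (o² + o²) - 1 = 2*o² - 1 = -1 + 2*o²)
(B(D) - 6)² = ((-1 + 2*(-2)²) - 6)² = ((-1 + 2*4) - 6)² = ((-1 + 8) - 6)² = (7 - 6)² = 1² = 1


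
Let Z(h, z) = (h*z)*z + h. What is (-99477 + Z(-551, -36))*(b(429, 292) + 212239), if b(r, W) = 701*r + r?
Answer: -417968819228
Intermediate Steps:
b(r, W) = 702*r
Z(h, z) = h + h*z**2 (Z(h, z) = h*z**2 + h = h + h*z**2)
(-99477 + Z(-551, -36))*(b(429, 292) + 212239) = (-99477 - 551*(1 + (-36)**2))*(702*429 + 212239) = (-99477 - 551*(1 + 1296))*(301158 + 212239) = (-99477 - 551*1297)*513397 = (-99477 - 714647)*513397 = -814124*513397 = -417968819228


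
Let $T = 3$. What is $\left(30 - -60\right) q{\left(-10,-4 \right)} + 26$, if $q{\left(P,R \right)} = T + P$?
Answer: $-604$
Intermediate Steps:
$q{\left(P,R \right)} = 3 + P$
$\left(30 - -60\right) q{\left(-10,-4 \right)} + 26 = \left(30 - -60\right) \left(3 - 10\right) + 26 = \left(30 + 60\right) \left(-7\right) + 26 = 90 \left(-7\right) + 26 = -630 + 26 = -604$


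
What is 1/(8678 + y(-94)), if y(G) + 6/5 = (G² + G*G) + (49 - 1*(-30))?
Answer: 5/132139 ≈ 3.7839e-5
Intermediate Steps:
y(G) = 389/5 + 2*G² (y(G) = -6/5 + ((G² + G*G) + (49 - 1*(-30))) = -6/5 + ((G² + G²) + (49 + 30)) = -6/5 + (2*G² + 79) = -6/5 + (79 + 2*G²) = 389/5 + 2*G²)
1/(8678 + y(-94)) = 1/(8678 + (389/5 + 2*(-94)²)) = 1/(8678 + (389/5 + 2*8836)) = 1/(8678 + (389/5 + 17672)) = 1/(8678 + 88749/5) = 1/(132139/5) = 5/132139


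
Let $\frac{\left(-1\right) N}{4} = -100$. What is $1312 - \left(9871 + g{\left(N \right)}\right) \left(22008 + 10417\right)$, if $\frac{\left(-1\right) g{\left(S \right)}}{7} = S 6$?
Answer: $224674137$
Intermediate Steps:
$N = 400$ ($N = \left(-4\right) \left(-100\right) = 400$)
$g{\left(S \right)} = - 42 S$ ($g{\left(S \right)} = - 7 S 6 = - 7 \cdot 6 S = - 42 S$)
$1312 - \left(9871 + g{\left(N \right)}\right) \left(22008 + 10417\right) = 1312 - \left(9871 - 16800\right) \left(22008 + 10417\right) = 1312 - \left(9871 - 16800\right) 32425 = 1312 - \left(-6929\right) 32425 = 1312 - -224672825 = 1312 + 224672825 = 224674137$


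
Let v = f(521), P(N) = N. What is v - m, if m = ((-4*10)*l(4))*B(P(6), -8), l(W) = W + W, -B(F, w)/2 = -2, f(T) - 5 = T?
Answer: 1806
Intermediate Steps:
f(T) = 5 + T
v = 526 (v = 5 + 521 = 526)
B(F, w) = 4 (B(F, w) = -2*(-2) = 4)
l(W) = 2*W
m = -1280 (m = ((-4*10)*(2*4))*4 = -40*8*4 = -320*4 = -1280)
v - m = 526 - 1*(-1280) = 526 + 1280 = 1806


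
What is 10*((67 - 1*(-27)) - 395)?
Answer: -3010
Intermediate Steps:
10*((67 - 1*(-27)) - 395) = 10*((67 + 27) - 395) = 10*(94 - 395) = 10*(-301) = -3010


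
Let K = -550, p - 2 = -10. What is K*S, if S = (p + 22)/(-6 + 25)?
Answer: -7700/19 ≈ -405.26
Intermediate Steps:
p = -8 (p = 2 - 10 = -8)
S = 14/19 (S = (-8 + 22)/(-6 + 25) = 14/19 ≈ 0.73684)
K*S = -550*14/19 = -7700/19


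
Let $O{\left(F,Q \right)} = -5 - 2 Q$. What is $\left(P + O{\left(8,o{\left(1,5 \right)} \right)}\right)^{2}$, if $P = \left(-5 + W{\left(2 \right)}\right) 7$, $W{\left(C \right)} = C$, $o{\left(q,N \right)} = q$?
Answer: $784$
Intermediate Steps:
$P = -21$ ($P = \left(-5 + 2\right) 7 = \left(-3\right) 7 = -21$)
$\left(P + O{\left(8,o{\left(1,5 \right)} \right)}\right)^{2} = \left(-21 - 7\right)^{2} = \left(-28\right)^{2} = 784$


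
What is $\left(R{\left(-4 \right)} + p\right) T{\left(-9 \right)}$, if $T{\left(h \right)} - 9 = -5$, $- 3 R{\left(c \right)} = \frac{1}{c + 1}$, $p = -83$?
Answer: $- \frac{2984}{9} \approx -331.56$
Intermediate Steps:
$R{\left(c \right)} = - \frac{1}{3 \left(1 + c\right)}$ ($R{\left(c \right)} = - \frac{1}{3 \left(c + 1\right)} = - \frac{1}{3 \left(1 + c\right)}$)
$T{\left(h \right)} = 4$ ($T{\left(h \right)} = 9 - 5 = 4$)
$\left(R{\left(-4 \right)} + p\right) T{\left(-9 \right)} = \left(- \frac{1}{3 + 3 \left(-4\right)} - 83\right) 4 = \left(- \frac{1}{3 - 12} - 83\right) 4 = \left(- \frac{1}{-9} - 83\right) 4 = \left(\left(-1\right) \left(- \frac{1}{9}\right) - 83\right) 4 = \left(\frac{1}{9} - 83\right) 4 = \left(- \frac{746}{9}\right) 4 = - \frac{2984}{9}$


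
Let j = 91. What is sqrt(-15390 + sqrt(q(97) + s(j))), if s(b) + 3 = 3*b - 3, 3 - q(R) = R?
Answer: sqrt(-15390 + sqrt(173)) ≈ 124.0*I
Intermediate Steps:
q(R) = 3 - R
s(b) = -6 + 3*b (s(b) = -3 + (3*b - 3) = -3 + (-3 + 3*b) = -6 + 3*b)
sqrt(-15390 + sqrt(q(97) + s(j))) = sqrt(-15390 + sqrt((3 - 1*97) + (-6 + 3*91))) = sqrt(-15390 + sqrt((3 - 97) + (-6 + 273))) = sqrt(-15390 + sqrt(-94 + 267)) = sqrt(-15390 + sqrt(173))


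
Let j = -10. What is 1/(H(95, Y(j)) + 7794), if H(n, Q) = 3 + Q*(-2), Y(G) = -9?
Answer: 1/7815 ≈ 0.00012796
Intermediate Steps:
H(n, Q) = 3 - 2*Q
1/(H(95, Y(j)) + 7794) = 1/((3 - 2*(-9)) + 7794) = 1/((3 + 18) + 7794) = 1/(21 + 7794) = 1/7815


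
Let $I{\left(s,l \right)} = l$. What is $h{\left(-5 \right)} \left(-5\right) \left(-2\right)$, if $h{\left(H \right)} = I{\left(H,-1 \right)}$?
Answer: $-10$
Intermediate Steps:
$h{\left(H \right)} = -1$
$h{\left(-5 \right)} \left(-5\right) \left(-2\right) = \left(-1\right) \left(-5\right) \left(-2\right) = 5 \left(-2\right) = -10$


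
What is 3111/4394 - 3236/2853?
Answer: -5343301/12536082 ≈ -0.42623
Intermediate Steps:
3111/4394 - 3236/2853 = -5343301/12536082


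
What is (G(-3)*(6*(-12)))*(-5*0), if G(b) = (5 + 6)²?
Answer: 0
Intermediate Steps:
G(b) = 121 (G(b) = 11² = 121)
(G(-3)*(6*(-12)))*(-5*0) = (121*(6*(-12)))*(-5*0) = (121*(-72))*0 = -8712*0 = 0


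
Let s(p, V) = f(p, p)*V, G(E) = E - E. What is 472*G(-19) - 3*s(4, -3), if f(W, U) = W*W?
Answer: 144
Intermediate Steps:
G(E) = 0
f(W, U) = W²
s(p, V) = V*p² (s(p, V) = p²*V = V*p²)
472*G(-19) - 3*s(4, -3) = 472*0 - (-9)*4² = 0 - (-9)*16 = 0 - 3*(-48) = 0 + 144 = 144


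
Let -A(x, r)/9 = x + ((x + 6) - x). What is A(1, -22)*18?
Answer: -1134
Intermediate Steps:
A(x, r) = -54 - 9*x (A(x, r) = -9*(x + ((x + 6) - x)) = -9*(x + ((6 + x) - x)) = -9*(x + 6) = -9*(6 + x) = -54 - 9*x)
A(1, -22)*18 = (-54 - 9*1)*18 = (-54 - 9)*18 = -63*18 = -1134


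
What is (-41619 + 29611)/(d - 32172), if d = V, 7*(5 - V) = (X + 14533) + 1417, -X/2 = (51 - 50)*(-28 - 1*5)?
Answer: 12008/34455 ≈ 0.34851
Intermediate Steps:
X = 66 (X = -2*(51 - 50)*(-28 - 1*5) = -2*(-28 - 5) = -2*(-33) = 66)
V = -2283 (V = 5 - ((66 + 14533) + 1417)/7 = 5 - (14599 + 1417)/7 = 5 - ⅐*16016 = 5 - 2288 = -2283)
d = -2283
(-41619 + 29611)/(d - 32172) = (-41619 + 29611)/(-2283 - 32172) = -12008/(-34455) = -12008*(-1/34455) = 12008/34455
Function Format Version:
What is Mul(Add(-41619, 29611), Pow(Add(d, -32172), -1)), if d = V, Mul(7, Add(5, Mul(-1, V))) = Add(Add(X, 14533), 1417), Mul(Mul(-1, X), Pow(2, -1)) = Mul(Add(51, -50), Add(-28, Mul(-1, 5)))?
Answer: Rational(12008, 34455) ≈ 0.34851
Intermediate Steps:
X = 66 (X = Mul(-2, Mul(Add(51, -50), Add(-28, Mul(-1, 5)))) = Mul(-2, Mul(1, Add(-28, -5))) = Mul(-2, Mul(1, -33)) = Mul(-2, -33) = 66)
V = -2283 (V = Add(5, Mul(Rational(-1, 7), Add(Add(66, 14533), 1417))) = Add(5, Mul(Rational(-1, 7), Add(14599, 1417))) = Add(5, Mul(Rational(-1, 7), 16016)) = Add(5, -2288) = -2283)
d = -2283
Mul(Add(-41619, 29611), Pow(Add(d, -32172), -1)) = Mul(Add(-41619, 29611), Pow(Add(-2283, -32172), -1)) = Mul(-12008, Pow(-34455, -1)) = Mul(-12008, Rational(-1, 34455)) = Rational(12008, 34455)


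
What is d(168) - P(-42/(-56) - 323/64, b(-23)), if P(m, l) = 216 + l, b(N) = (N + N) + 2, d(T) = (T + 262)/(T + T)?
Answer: -28681/168 ≈ -170.72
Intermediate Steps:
d(T) = (262 + T)/(2*T) (d(T) = (262 + T)/((2*T)) = (262 + T)*(1/(2*T)) = (262 + T)/(2*T))
b(N) = 2 + 2*N (b(N) = 2*N + 2 = 2 + 2*N)
d(168) - P(-42/(-56) - 323/64, b(-23)) = (½)*(262 + 168)/168 - (216 + (2 + 2*(-23))) = (½)*(1/168)*430 - (216 + (2 - 46)) = 215/168 - (216 - 44) = 215/168 - 1*172 = 215/168 - 172 = -28681/168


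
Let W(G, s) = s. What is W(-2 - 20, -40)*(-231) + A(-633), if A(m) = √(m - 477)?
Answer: 9240 + I*√1110 ≈ 9240.0 + 33.317*I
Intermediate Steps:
A(m) = √(-477 + m)
W(-2 - 20, -40)*(-231) + A(-633) = -40*(-231) + √(-477 - 633) = 9240 + √(-1110) = 9240 + I*√1110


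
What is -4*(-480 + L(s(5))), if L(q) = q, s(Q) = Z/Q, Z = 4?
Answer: 9584/5 ≈ 1916.8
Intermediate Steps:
s(Q) = 4/Q
-4*(-480 + L(s(5))) = -4*(-480 + 4/5) = -4*(-480 + 4*(⅕)) = -4*(-480 + ⅘) = -4*(-2396/5) = 9584/5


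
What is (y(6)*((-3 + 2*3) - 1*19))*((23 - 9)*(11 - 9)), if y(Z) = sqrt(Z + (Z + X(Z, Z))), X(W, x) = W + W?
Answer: -896*sqrt(6) ≈ -2194.7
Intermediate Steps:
X(W, x) = 2*W
y(Z) = 2*sqrt(Z) (y(Z) = sqrt(Z + (Z + 2*Z)) = sqrt(Z + 3*Z) = sqrt(4*Z) = 2*sqrt(Z))
(y(6)*((-3 + 2*3) - 1*19))*((23 - 9)*(11 - 9)) = ((2*sqrt(6))*((-3 + 2*3) - 1*19))*((23 - 9)*(11 - 9)) = ((2*sqrt(6))*((-3 + 6) - 19))*(14*2) = ((2*sqrt(6))*(3 - 19))*28 = ((2*sqrt(6))*(-16))*28 = -32*sqrt(6)*28 = -896*sqrt(6)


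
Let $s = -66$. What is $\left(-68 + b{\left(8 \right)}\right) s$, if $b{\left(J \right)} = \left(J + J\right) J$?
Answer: $-3960$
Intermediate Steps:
$b{\left(J \right)} = 2 J^{2}$ ($b{\left(J \right)} = 2 J J = 2 J^{2}$)
$\left(-68 + b{\left(8 \right)}\right) s = \left(-68 + 2 \cdot 8^{2}\right) \left(-66\right) = \left(-68 + 2 \cdot 64\right) \left(-66\right) = \left(-68 + 128\right) \left(-66\right) = 60 \left(-66\right) = -3960$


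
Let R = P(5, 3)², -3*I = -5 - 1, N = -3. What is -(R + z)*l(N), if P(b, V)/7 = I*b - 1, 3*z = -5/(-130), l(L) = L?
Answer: 309583/26 ≈ 11907.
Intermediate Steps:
I = 2 (I = -(-5 - 1)/3 = -⅓*(-6) = 2)
z = 1/78 (z = (-5/(-130))/3 = (-5*(-1/130))/3 = (⅓)*(1/26) = 1/78 ≈ 0.012821)
P(b, V) = -7 + 14*b (P(b, V) = 7*(2*b - 1) = 7*(-1 + 2*b) = -7 + 14*b)
R = 3969 (R = (-7 + 14*5)² = (-7 + 70)² = 63² = 3969)
-(R + z)*l(N) = -(3969 + 1/78)*(-3) = -309583*(-3)/78 = -1*(-309583/26) = 309583/26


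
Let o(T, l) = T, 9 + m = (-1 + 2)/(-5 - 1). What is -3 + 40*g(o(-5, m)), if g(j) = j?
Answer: -203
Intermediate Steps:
m = -55/6 (m = -9 + (-1 + 2)/(-5 - 1) = -9 + 1/(-6) = -9 + 1*(-⅙) = -9 - ⅙ = -55/6 ≈ -9.1667)
-3 + 40*g(o(-5, m)) = -3 + 40*(-5) = -3 - 200 = -203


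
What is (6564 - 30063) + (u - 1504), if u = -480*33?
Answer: -40843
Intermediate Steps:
u = -15840
(6564 - 30063) + (u - 1504) = (6564 - 30063) + (-15840 - 1504) = -23499 - 17344 = -40843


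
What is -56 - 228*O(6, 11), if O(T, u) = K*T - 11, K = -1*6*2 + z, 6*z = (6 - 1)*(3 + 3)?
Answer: 12028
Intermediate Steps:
z = 5 (z = ((6 - 1)*(3 + 3))/6 = (5*6)/6 = (1/6)*30 = 5)
K = -7 (K = -1*6*2 + 5 = -6*2 + 5 = -12 + 5 = -7)
O(T, u) = -11 - 7*T (O(T, u) = -7*T - 11 = -11 - 7*T)
-56 - 228*O(6, 11) = -56 - 228*(-11 - 7*6) = -56 - 228*(-11 - 42) = -56 - 228*(-53) = -56 + 12084 = 12028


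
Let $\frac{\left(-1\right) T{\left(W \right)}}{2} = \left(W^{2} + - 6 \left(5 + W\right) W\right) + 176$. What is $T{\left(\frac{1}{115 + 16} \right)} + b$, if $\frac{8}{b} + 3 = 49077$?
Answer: $- \frac{148026794030}{421079457} \approx -351.54$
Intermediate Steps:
$b = \frac{4}{24537}$ ($b = \frac{8}{-3 + 49077} = \frac{8}{49074} = 8 \cdot \frac{1}{49074} = \frac{4}{24537} \approx 0.00016302$)
$T{\left(W \right)} = -352 - 2 W^{2} - 2 W \left(-30 - 6 W\right)$ ($T{\left(W \right)} = - 2 \left(\left(W^{2} + - 6 \left(5 + W\right) W\right) + 176\right) = - 2 \left(\left(W^{2} + \left(-30 - 6 W\right) W\right) + 176\right) = - 2 \left(\left(W^{2} + W \left(-30 - 6 W\right)\right) + 176\right) = - 2 \left(176 + W^{2} + W \left(-30 - 6 W\right)\right) = -352 - 2 W^{2} - 2 W \left(-30 - 6 W\right)$)
$T{\left(\frac{1}{115 + 16} \right)} + b = \left(-352 + 10 \left(\frac{1}{115 + 16}\right)^{2} + \frac{60}{115 + 16}\right) + \frac{4}{24537} = \left(-352 + 10 \left(\frac{1}{131}\right)^{2} + \frac{60}{131}\right) + \frac{4}{24537} = \left(-352 + \frac{10}{17161} + 60 \cdot \frac{1}{131}\right) + \frac{4}{24537} = \left(-352 + 10 \cdot \frac{1}{17161} + \frac{60}{131}\right) + \frac{4}{24537} = \left(-352 + \frac{10}{17161} + \frac{60}{131}\right) + \frac{4}{24537} = - \frac{6032802}{17161} + \frac{4}{24537} = - \frac{148026794030}{421079457}$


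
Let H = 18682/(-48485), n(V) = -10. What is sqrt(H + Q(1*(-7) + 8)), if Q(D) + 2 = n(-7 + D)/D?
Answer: I*sqrt(29115339470)/48485 ≈ 3.5193*I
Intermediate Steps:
Q(D) = -2 - 10/D
H = -18682/48485 (H = 18682*(-1/48485) = -18682/48485 ≈ -0.38531)
sqrt(H + Q(1*(-7) + 8)) = sqrt(-18682/48485 + (-2 - 10/(1*(-7) + 8))) = sqrt(-18682/48485 + (-2 - 10/(-7 + 8))) = sqrt(-18682/48485 + (-2 - 10/1)) = sqrt(-18682/48485 + (-2 - 10*1)) = sqrt(-18682/48485 + (-2 - 10)) = sqrt(-18682/48485 - 12) = sqrt(-600502/48485) = I*sqrt(29115339470)/48485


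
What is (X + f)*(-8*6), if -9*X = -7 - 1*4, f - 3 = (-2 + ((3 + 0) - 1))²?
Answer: -608/3 ≈ -202.67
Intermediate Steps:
f = 3 (f = 3 + (-2 + ((3 + 0) - 1))² = 3 + (-2 + (3 - 1))² = 3 + (-2 + 2)² = 3 + 0² = 3 + 0 = 3)
X = 11/9 (X = -(-7 - 1*4)/9 = -(-7 - 4)/9 = -⅑*(-11) = 11/9 ≈ 1.2222)
(X + f)*(-8*6) = (11/9 + 3)*(-8*6) = (38/9)*(-48) = -608/3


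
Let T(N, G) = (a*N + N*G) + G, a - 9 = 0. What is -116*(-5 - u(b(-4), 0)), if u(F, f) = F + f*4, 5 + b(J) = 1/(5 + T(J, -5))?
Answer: -29/4 ≈ -7.2500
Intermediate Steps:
a = 9 (a = 9 + 0 = 9)
T(N, G) = G + 9*N + G*N (T(N, G) = (9*N + N*G) + G = (9*N + G*N) + G = G + 9*N + G*N)
b(J) = -5 + 1/(4*J) (b(J) = -5 + 1/(5 + (-5 + 9*J - 5*J)) = -5 + 1/(5 + (-5 + 4*J)) = -5 + 1/(4*J))
u(F, f) = F + 4*f
-116*(-5 - u(b(-4), 0)) = -116*(-5 - ((-5 + (¼)/(-4)) + 4*0)) = -116*(-5 - ((-5 + (¼)*(-¼)) + 0)) = -116*(-5 - ((-5 - 1/16) + 0)) = -116*(-5 - (-81/16 + 0)) = -116*(-5 - 1*(-81/16)) = -116*(-5 + 81/16) = -116*1/16 = -29/4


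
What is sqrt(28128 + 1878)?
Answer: 3*sqrt(3334) ≈ 173.22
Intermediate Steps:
sqrt(28128 + 1878) = sqrt(30006) = 3*sqrt(3334)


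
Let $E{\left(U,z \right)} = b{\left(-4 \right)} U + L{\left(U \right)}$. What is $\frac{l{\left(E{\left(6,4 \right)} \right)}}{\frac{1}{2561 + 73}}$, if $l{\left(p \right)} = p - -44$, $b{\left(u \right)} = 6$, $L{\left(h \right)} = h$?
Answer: $226524$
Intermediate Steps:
$E{\left(U,z \right)} = 7 U$ ($E{\left(U,z \right)} = 6 U + U = 7 U$)
$l{\left(p \right)} = 44 + p$ ($l{\left(p \right)} = p + 44 = 44 + p$)
$\frac{l{\left(E{\left(6,4 \right)} \right)}}{\frac{1}{2561 + 73}} = \frac{44 + 7 \cdot 6}{\frac{1}{2561 + 73}} = \frac{44 + 42}{\frac{1}{2634}} = 86 \frac{1}{\frac{1}{2634}} = 86 \cdot 2634 = 226524$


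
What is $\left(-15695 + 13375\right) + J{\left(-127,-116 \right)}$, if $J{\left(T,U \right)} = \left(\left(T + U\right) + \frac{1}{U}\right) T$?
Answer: $\frac{3310883}{116} \approx 28542.0$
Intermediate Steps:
$J{\left(T,U \right)} = T \left(T + U + \frac{1}{U}\right)$ ($J{\left(T,U \right)} = \left(T + U + \frac{1}{U}\right) T = T \left(T + U + \frac{1}{U}\right)$)
$\left(-15695 + 13375\right) + J{\left(-127,-116 \right)} = \left(-15695 + 13375\right) - \frac{127 \left(1 - 116 \left(-127 - 116\right)\right)}{-116} = -2320 - - \frac{127 \left(1 - -28188\right)}{116} = -2320 - - \frac{127 \left(1 + 28188\right)}{116} = -2320 - \left(- \frac{127}{116}\right) 28189 = -2320 + \frac{3580003}{116} = \frac{3310883}{116}$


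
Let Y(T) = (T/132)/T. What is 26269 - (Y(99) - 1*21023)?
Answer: 6242543/132 ≈ 47292.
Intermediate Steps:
Y(T) = 1/132 (Y(T) = (T*(1/132))/T = (T/132)/T = 1/132)
26269 - (Y(99) - 1*21023) = 26269 - (1/132 - 1*21023) = 26269 - (1/132 - 21023) = 26269 - 1*(-2775035/132) = 26269 + 2775035/132 = 6242543/132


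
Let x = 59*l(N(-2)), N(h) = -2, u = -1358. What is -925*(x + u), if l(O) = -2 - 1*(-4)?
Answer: 1147000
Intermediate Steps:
l(O) = 2 (l(O) = -2 + 4 = 2)
x = 118 (x = 59*2 = 118)
-925*(x + u) = -925*(118 - 1358) = -925*(-1240) = 1147000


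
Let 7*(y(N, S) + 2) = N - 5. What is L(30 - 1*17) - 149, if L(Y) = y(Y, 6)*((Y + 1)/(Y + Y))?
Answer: -1943/13 ≈ -149.46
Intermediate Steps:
y(N, S) = -19/7 + N/7 (y(N, S) = -2 + (N - 5)/7 = -2 + (-5 + N)/7 = -2 + (-5/7 + N/7) = -19/7 + N/7)
L(Y) = (1 + Y)*(-19/7 + Y/7)/(2*Y) (L(Y) = (-19/7 + Y/7)*((Y + 1)/(Y + Y)) = (-19/7 + Y/7)*((1 + Y)/((2*Y))) = (-19/7 + Y/7)*((1 + Y)*(1/(2*Y))) = (-19/7 + Y/7)*((1 + Y)/(2*Y)) = (1 + Y)*(-19/7 + Y/7)/(2*Y))
L(30 - 1*17) - 149 = (1 + (30 - 1*17))*(-19 + (30 - 1*17))/(14*(30 - 1*17)) - 149 = (1 + (30 - 17))*(-19 + (30 - 17))/(14*(30 - 17)) - 149 = (1/14)*(1 + 13)*(-19 + 13)/13 - 149 = (1/14)*(1/13)*14*(-6) - 149 = -6/13 - 149 = -1943/13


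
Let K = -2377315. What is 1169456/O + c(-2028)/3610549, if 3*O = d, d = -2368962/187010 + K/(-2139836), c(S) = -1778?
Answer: -2534508251140673414466658/8348687783239086509 ≈ -3.0358e+5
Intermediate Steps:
d = -2312304246041/200085365180 (d = -2368962/187010 - 2377315/(-2139836) = -2368962*1/187010 - 2377315*(-1/2139836) = -1184481/93505 + 2377315/2139836 = -2312304246041/200085365180 ≈ -11.557)
O = -2312304246041/600256095540 (O = (1/3)*(-2312304246041/200085365180) = -2312304246041/600256095540 ≈ -3.8522)
1169456/O + c(-2028)/3610549 = 1169456/(-2312304246041/600256095540) - 1778/3610549 = 1169456*(-600256095540/2312304246041) - 1778*1/3610549 = -701973092465826240/2312304246041 - 1778/3610549 = -2534508251140673414466658/8348687783239086509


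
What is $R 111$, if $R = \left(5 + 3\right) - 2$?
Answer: $666$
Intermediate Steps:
$R = 6$ ($R = 8 - 2 = 6$)
$R 111 = 6 \cdot 111 = 666$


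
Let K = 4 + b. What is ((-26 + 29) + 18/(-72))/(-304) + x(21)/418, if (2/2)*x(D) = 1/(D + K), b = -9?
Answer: -119/13376 ≈ -0.0088965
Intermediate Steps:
K = -5 (K = 4 - 9 = -5)
x(D) = 1/(-5 + D) (x(D) = 1/(D - 5) = 1/(-5 + D))
((-26 + 29) + 18/(-72))/(-304) + x(21)/418 = ((-26 + 29) + 18/(-72))/(-304) + 1/((-5 + 21)*418) = (3 + 18*(-1/72))*(-1/304) + (1/418)/16 = (3 - 1/4)*(-1/304) + (1/16)*(1/418) = (11/4)*(-1/304) + 1/6688 = -11/1216 + 1/6688 = -119/13376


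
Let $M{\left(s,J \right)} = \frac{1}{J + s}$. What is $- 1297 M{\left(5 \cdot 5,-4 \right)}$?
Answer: $- \frac{1297}{21} \approx -61.762$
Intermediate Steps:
$- 1297 M{\left(5 \cdot 5,-4 \right)} = - \frac{1297}{-4 + 5 \cdot 5} = - \frac{1297}{-4 + 25} = - \frac{1297}{21}$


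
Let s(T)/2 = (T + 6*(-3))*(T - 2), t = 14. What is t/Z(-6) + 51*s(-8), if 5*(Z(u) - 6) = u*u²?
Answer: 2466325/93 ≈ 26520.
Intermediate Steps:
Z(u) = 6 + u³/5 (Z(u) = 6 + (u*u²)/5 = 6 + u³/5)
s(T) = 2*(-18 + T)*(-2 + T) (s(T) = 2*((T + 6*(-3))*(T - 2)) = 2*((T - 18)*(-2 + T)) = 2*((-18 + T)*(-2 + T)) = 2*(-18 + T)*(-2 + T))
t/Z(-6) + 51*s(-8) = 14/(6 + (⅕)*(-6)³) + 51*(72 - 40*(-8) + 2*(-8)²) = 14/(6 + (⅕)*(-216)) + 51*(72 + 320 + 2*64) = 14/(6 - 216/5) + 51*(72 + 320 + 128) = 14/(-186/5) + 51*520 = 14*(-5/186) + 26520 = -35/93 + 26520 = 2466325/93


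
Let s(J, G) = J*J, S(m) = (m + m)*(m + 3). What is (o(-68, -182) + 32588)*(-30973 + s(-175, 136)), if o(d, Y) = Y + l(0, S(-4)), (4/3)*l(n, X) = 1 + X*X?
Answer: -11294253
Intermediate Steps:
S(m) = 2*m*(3 + m) (S(m) = (2*m)*(3 + m) = 2*m*(3 + m))
l(n, X) = ¾ + 3*X²/4 (l(n, X) = 3*(1 + X*X)/4 = 3*(1 + X²)/4 = ¾ + 3*X²/4)
o(d, Y) = 195/4 + Y (o(d, Y) = Y + (¾ + 3*(2*(-4)*(3 - 4))²/4) = Y + (¾ + 3*(2*(-4)*(-1))²/4) = Y + (¾ + (¾)*8²) = Y + (¾ + (¾)*64) = Y + (¾ + 48) = Y + 195/4 = 195/4 + Y)
s(J, G) = J²
(o(-68, -182) + 32588)*(-30973 + s(-175, 136)) = ((195/4 - 182) + 32588)*(-30973 + (-175)²) = (-533/4 + 32588)*(-30973 + 30625) = (129819/4)*(-348) = -11294253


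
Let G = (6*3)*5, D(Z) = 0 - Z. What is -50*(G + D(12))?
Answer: -3900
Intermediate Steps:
D(Z) = -Z
G = 90 (G = 18*5 = 90)
-50*(G + D(12)) = -50*(90 - 1*12) = -50*(90 - 12) = -50*78 = -3900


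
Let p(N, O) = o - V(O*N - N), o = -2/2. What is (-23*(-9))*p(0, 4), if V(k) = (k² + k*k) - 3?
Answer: 414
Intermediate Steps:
o = -1 (o = -2*½ = -1)
V(k) = -3 + 2*k² (V(k) = (k² + k²) - 3 = 2*k² - 3 = -3 + 2*k²)
p(N, O) = 2 - 2*(-N + N*O)² (p(N, O) = -1 - (-3 + 2*(O*N - N)²) = -1 - (-3 + 2*(N*O - N)²) = -1 - (-3 + 2*(-N + N*O)²) = -1 + (3 - 2*(-N + N*O)²) = 2 - 2*(-N + N*O)²)
(-23*(-9))*p(0, 4) = (-23*(-9))*(2 - 2*0²*(-1 + 4)²) = (-23*(-9))*(2 - 2*0*3²) = 207*(2 - 2*0*9) = 207*(2 + 0) = 207*2 = 414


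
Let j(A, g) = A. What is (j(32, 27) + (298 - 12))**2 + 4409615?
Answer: 4510739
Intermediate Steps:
(j(32, 27) + (298 - 12))**2 + 4409615 = (32 + (298 - 12))**2 + 4409615 = (32 + 286)**2 + 4409615 = 318**2 + 4409615 = 101124 + 4409615 = 4510739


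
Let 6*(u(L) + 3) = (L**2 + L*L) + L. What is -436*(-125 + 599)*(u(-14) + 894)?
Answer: -197157456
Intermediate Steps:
u(L) = -3 + L**2/3 + L/6 (u(L) = -3 + ((L**2 + L*L) + L)/6 = -3 + ((L**2 + L**2) + L)/6 = -3 + (2*L**2 + L)/6 = -3 + (L + 2*L**2)/6 = -3 + (L**2/3 + L/6) = -3 + L**2/3 + L/6)
-436*(-125 + 599)*(u(-14) + 894) = -436*(-125 + 599)*((-3 + (1/3)*(-14)**2 + (1/6)*(-14)) + 894) = -206664*((-3 + (1/3)*196 - 7/3) + 894) = -206664*((-3 + 196/3 - 7/3) + 894) = -206664*(60 + 894) = -206664*954 = -436*452196 = -197157456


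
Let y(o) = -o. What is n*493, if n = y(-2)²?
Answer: 1972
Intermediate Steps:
n = 4 (n = (-1*(-2))² = 2² = 4)
n*493 = 4*493 = 1972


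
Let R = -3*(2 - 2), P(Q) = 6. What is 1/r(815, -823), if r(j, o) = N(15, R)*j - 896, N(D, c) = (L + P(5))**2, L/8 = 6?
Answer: 1/2375644 ≈ 4.2094e-7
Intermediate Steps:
R = 0 (R = -3*0 = 0)
L = 48 (L = 8*6 = 48)
N(D, c) = 2916 (N(D, c) = (48 + 6)**2 = 54**2 = 2916)
r(j, o) = -896 + 2916*j (r(j, o) = 2916*j - 896 = -896 + 2916*j)
1/r(815, -823) = 1/(-896 + 2916*815) = 1/(-896 + 2376540) = 1/2375644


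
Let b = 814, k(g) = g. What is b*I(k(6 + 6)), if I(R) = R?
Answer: 9768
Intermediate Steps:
b*I(k(6 + 6)) = 814*(6 + 6) = 814*12 = 9768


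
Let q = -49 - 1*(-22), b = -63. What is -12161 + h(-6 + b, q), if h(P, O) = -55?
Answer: -12216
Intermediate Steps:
q = -27 (q = -49 + 22 = -27)
-12161 + h(-6 + b, q) = -12161 - 55 = -12216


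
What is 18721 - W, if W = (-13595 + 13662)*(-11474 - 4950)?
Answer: 1119129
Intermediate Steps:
W = -1100408 (W = 67*(-16424) = -1100408)
18721 - W = 18721 - 1*(-1100408) = 18721 + 1100408 = 1119129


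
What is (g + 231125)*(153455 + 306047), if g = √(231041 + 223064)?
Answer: 106202399750 + 459502*√454105 ≈ 1.0651e+11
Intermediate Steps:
g = √454105 ≈ 673.87
(g + 231125)*(153455 + 306047) = (√454105 + 231125)*(153455 + 306047) = (231125 + √454105)*459502 = 106202399750 + 459502*√454105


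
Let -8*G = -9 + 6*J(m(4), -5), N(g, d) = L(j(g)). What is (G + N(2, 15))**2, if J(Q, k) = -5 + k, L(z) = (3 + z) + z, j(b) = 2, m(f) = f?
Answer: 15625/64 ≈ 244.14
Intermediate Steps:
L(z) = 3 + 2*z
N(g, d) = 7 (N(g, d) = 3 + 2*2 = 3 + 4 = 7)
G = 69/8 (G = -(-9 + 6*(-5 - 5))/8 = -(-9 + 6*(-10))/8 = -(-9 - 60)/8 = -1/8*(-69) = 69/8 ≈ 8.6250)
(G + N(2, 15))**2 = (69/8 + 7)**2 = (125/8)**2 = 15625/64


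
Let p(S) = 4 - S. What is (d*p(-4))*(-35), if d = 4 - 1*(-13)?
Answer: -4760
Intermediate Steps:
d = 17 (d = 4 + 13 = 17)
(d*p(-4))*(-35) = (17*(4 - 1*(-4)))*(-35) = (17*(4 + 4))*(-35) = (17*8)*(-35) = 136*(-35) = -4760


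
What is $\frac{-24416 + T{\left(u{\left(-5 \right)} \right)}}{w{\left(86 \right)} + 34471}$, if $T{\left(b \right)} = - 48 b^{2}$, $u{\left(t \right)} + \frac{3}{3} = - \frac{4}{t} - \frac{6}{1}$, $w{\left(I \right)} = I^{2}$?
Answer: $- \frac{656528}{1046675} \approx -0.62725$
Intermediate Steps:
$u{\left(t \right)} = -7 - \frac{4}{t}$ ($u{\left(t \right)} = -1 - \left(6 + \frac{4}{t}\right) = -7 - \frac{4}{t}$)
$\frac{-24416 + T{\left(u{\left(-5 \right)} \right)}}{w{\left(86 \right)} + 34471} = \frac{-24416 - 48 \left(-7 - \frac{4}{-5}\right)^{2}}{86^{2} + 34471} = \frac{-24416 - 48 \left(-7 - - \frac{4}{5}\right)^{2}}{7396 + 34471} = \frac{-24416 - 48 \left(-7 + \frac{4}{5}\right)^{2}}{41867} = \left(-24416 - 48 \left(- \frac{31}{5}\right)^{2}\right) \frac{1}{41867} = \left(-24416 - \frac{46128}{25}\right) \frac{1}{41867} = \left(- \frac{656528}{25}\right) \frac{1}{41867} = - \frac{656528}{1046675}$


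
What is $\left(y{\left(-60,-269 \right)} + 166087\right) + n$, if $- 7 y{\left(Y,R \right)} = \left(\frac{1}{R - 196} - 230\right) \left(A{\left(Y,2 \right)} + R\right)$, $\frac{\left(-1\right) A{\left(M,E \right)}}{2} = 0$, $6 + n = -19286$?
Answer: $\frac{449047906}{3255} \approx 1.3796 \cdot 10^{5}$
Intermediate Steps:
$n = -19292$ ($n = -6 - 19286 = -19292$)
$A{\left(M,E \right)} = 0$ ($A{\left(M,E \right)} = \left(-2\right) 0 = 0$)
$y{\left(Y,R \right)} = - \frac{R \left(-230 + \frac{1}{-196 + R}\right)}{7}$ ($y{\left(Y,R \right)} = - \frac{\left(\frac{1}{R - 196} - 230\right) \left(0 + R\right)}{7} = - \frac{\left(\frac{1}{-196 + R} - 230\right) R}{7} = - \frac{\left(-230 + \frac{1}{-196 + R}\right) R}{7} = - \frac{R \left(-230 + \frac{1}{-196 + R}\right)}{7}$)
$\left(y{\left(-60,-269 \right)} + 166087\right) + n = \left(\frac{1}{7} \left(-269\right) \frac{1}{-196 - 269} \left(-45081 + 230 \left(-269\right)\right) + 166087\right) - 19292 = \left(\frac{1}{7} \left(-269\right) \frac{1}{-465} \left(-45081 - 61870\right) + 166087\right) - 19292 = \left(\frac{1}{7} \left(-269\right) \left(- \frac{1}{465}\right) \left(-106951\right) + 166087\right) - 19292 = \left(- \frac{28769819}{3255} + 166087\right) - 19292 = \frac{511843366}{3255} - 19292 = \frac{449047906}{3255}$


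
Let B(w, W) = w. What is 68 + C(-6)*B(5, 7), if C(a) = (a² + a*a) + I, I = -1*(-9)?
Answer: 473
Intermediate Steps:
I = 9
C(a) = 9 + 2*a² (C(a) = (a² + a*a) + 9 = (a² + a²) + 9 = 2*a² + 9 = 9 + 2*a²)
68 + C(-6)*B(5, 7) = 68 + (9 + 2*(-6)²)*5 = 68 + (9 + 2*36)*5 = 68 + (9 + 72)*5 = 68 + 81*5 = 68 + 405 = 473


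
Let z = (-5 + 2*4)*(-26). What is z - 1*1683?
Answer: -1761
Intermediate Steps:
z = -78 (z = (-5 + 8)*(-26) = 3*(-26) = -78)
z - 1*1683 = -78 - 1*1683 = -78 - 1683 = -1761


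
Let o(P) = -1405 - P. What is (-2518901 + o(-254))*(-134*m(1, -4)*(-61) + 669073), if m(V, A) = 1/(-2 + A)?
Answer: -5047996802864/3 ≈ -1.6827e+12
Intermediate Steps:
(-2518901 + o(-254))*(-134*m(1, -4)*(-61) + 669073) = (-2518901 + (-1405 - 1*(-254)))*(-134/(-2 - 4)*(-61) + 669073) = (-2518901 + (-1405 + 254))*(-134/(-6)*(-61) + 669073) = (-2518901 - 1151)*(-134*(-1/6)*(-61) + 669073) = -2520052*((67/3)*(-61) + 669073) = -2520052*(-4087/3 + 669073) = -2520052*2003132/3 = -5047996802864/3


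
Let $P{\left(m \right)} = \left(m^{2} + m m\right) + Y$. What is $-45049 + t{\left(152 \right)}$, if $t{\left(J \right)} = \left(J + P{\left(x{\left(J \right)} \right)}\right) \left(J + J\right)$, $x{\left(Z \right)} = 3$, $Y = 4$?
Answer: $7847$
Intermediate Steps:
$P{\left(m \right)} = 4 + 2 m^{2}$ ($P{\left(m \right)} = \left(m^{2} + m m\right) + 4 = \left(m^{2} + m^{2}\right) + 4 = 2 m^{2} + 4 = 4 + 2 m^{2}$)
$t{\left(J \right)} = 2 J \left(22 + J\right)$ ($t{\left(J \right)} = \left(J + \left(4 + 2 \cdot 3^{2}\right)\right) \left(J + J\right) = \left(J + \left(4 + 2 \cdot 9\right)\right) 2 J = \left(J + \left(4 + 18\right)\right) 2 J = \left(J + 22\right) 2 J = \left(22 + J\right) 2 J = 2 J \left(22 + J\right)$)
$-45049 + t{\left(152 \right)} = -45049 + 2 \cdot 152 \left(22 + 152\right) = -45049 + 2 \cdot 152 \cdot 174 = -45049 + 52896 = 7847$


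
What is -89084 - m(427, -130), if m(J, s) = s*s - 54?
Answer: -105930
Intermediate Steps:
m(J, s) = -54 + s**2 (m(J, s) = s**2 - 54 = -54 + s**2)
-89084 - m(427, -130) = -89084 - (-54 + (-130)**2) = -89084 - (-54 + 16900) = -89084 - 1*16846 = -89084 - 16846 = -105930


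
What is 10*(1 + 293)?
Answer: 2940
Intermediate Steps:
10*(1 + 293) = 10*294 = 2940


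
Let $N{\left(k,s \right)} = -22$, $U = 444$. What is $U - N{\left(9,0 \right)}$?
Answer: $466$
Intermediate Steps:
$U - N{\left(9,0 \right)} = 444 - -22 = 444 + 22 = 466$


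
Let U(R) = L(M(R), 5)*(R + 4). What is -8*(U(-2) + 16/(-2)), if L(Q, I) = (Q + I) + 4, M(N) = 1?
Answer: -96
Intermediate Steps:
L(Q, I) = 4 + I + Q (L(Q, I) = (I + Q) + 4 = 4 + I + Q)
U(R) = 40 + 10*R (U(R) = (4 + 5 + 1)*(R + 4) = 10*(4 + R) = 40 + 10*R)
-8*(U(-2) + 16/(-2)) = -8*((40 + 10*(-2)) + 16/(-2)) = -8*((40 - 20) + 16*(-½)) = -8*(20 - 8) = -8*12 = -96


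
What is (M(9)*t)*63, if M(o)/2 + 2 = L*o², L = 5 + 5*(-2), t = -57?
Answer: 2923074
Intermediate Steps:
L = -5 (L = 5 - 10 = -5)
M(o) = -4 - 10*o² (M(o) = -4 + 2*(-5*o²) = -4 - 10*o²)
(M(9)*t)*63 = ((-4 - 10*9²)*(-57))*63 = ((-4 - 10*81)*(-57))*63 = ((-4 - 810)*(-57))*63 = -814*(-57)*63 = 46398*63 = 2923074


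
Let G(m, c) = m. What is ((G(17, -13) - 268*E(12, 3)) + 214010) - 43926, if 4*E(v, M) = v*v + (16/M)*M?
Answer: 159381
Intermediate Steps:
E(v, M) = 4 + v²/4 (E(v, M) = (v*v + (16/M)*M)/4 = (v² + 16)/4 = (16 + v²)/4 = 4 + v²/4)
((G(17, -13) - 268*E(12, 3)) + 214010) - 43926 = ((17 - 268*(4 + (¼)*12²)) + 214010) - 43926 = ((17 - 268*(4 + (¼)*144)) + 214010) - 43926 = ((17 - 268*(4 + 36)) + 214010) - 43926 = ((17 - 268*40) + 214010) - 43926 = ((17 - 10720) + 214010) - 43926 = (-10703 + 214010) - 43926 = 203307 - 43926 = 159381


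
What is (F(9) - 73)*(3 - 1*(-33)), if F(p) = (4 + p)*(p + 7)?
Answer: 4860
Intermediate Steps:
F(p) = (4 + p)*(7 + p)
(F(9) - 73)*(3 - 1*(-33)) = ((28 + 9**2 + 11*9) - 73)*(3 - 1*(-33)) = ((28 + 81 + 99) - 73)*(3 + 33) = (208 - 73)*36 = 135*36 = 4860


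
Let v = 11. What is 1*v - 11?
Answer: 0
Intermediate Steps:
1*v - 11 = 1*11 - 11 = 11 - 11 = 0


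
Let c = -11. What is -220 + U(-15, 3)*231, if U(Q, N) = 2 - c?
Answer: 2783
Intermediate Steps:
U(Q, N) = 13 (U(Q, N) = 2 - 1*(-11) = 2 + 11 = 13)
-220 + U(-15, 3)*231 = -220 + 13*231 = -220 + 3003 = 2783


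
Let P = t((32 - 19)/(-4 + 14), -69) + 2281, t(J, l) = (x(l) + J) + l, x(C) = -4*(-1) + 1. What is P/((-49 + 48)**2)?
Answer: 22183/10 ≈ 2218.3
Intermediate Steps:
x(C) = 5 (x(C) = 4 + 1 = 5)
t(J, l) = 5 + J + l (t(J, l) = (5 + J) + l = 5 + J + l)
P = 22183/10 (P = (5 + (32 - 19)/(-4 + 14) - 69) + 2281 = (5 + 13/10 - 69) + 2281 = -627/10 + 2281 = 22183/10 ≈ 2218.3)
P/((-49 + 48)**2) = 22183/(10*((-49 + 48)**2)) = 22183/(10*((-1)**2)) = (22183/10)/1 = (22183/10)*1 = 22183/10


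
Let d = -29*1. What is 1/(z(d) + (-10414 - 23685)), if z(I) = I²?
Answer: -1/33258 ≈ -3.0068e-5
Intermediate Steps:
d = -29
1/(z(d) + (-10414 - 23685)) = 1/((-29)² + (-10414 - 23685)) = 1/(841 - 34099) = 1/(-33258) = -1/33258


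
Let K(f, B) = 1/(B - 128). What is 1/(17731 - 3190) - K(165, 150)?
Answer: -14519/319902 ≈ -0.045386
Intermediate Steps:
K(f, B) = 1/(-128 + B)
1/(17731 - 3190) - K(165, 150) = 1/(17731 - 3190) - 1/(-128 + 150) = 1/14541 - 1/22 = -14519/319902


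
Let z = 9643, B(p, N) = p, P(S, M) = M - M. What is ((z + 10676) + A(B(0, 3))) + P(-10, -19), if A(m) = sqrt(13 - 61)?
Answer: 20319 + 4*I*sqrt(3) ≈ 20319.0 + 6.9282*I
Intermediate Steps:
P(S, M) = 0
A(m) = 4*I*sqrt(3) (A(m) = sqrt(-48) = 4*I*sqrt(3))
((z + 10676) + A(B(0, 3))) + P(-10, -19) = ((9643 + 10676) + 4*I*sqrt(3)) + 0 = (20319 + 4*I*sqrt(3)) + 0 = 20319 + 4*I*sqrt(3)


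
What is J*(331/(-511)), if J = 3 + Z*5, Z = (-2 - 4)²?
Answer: -60573/511 ≈ -118.54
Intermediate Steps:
Z = 36 (Z = (-6)² = 36)
J = 183 (J = 3 + 36*5 = 3 + 180 = 183)
J*(331/(-511)) = 183*(331/(-511)) = 183*(331*(-1/511)) = 183*(-331/511) = -60573/511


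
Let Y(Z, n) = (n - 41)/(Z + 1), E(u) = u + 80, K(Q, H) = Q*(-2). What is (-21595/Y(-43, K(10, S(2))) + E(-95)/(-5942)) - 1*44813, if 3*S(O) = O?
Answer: -21632343271/362462 ≈ -59682.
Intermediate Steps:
S(O) = O/3
K(Q, H) = -2*Q
E(u) = 80 + u
Y(Z, n) = (-41 + n)/(1 + Z)
(-21595/Y(-43, K(10, S(2))) + E(-95)/(-5942)) - 1*44813 = (-21595*(1 - 43)/(-41 - 2*10) + (80 - 95)/(-5942)) - 1*44813 = (-21595*(-42/(-41 - 20)) - 15*(-1/5942)) - 44813 = (-21595/((-1/42*(-61))) + 15/5942) - 44813 = (-21595/61/42 + 15/5942) - 44813 = (-21595*42/61 + 15/5942) - 44813 = (-906990/61 + 15/5942) - 44813 = -5389333665/362462 - 44813 = -21632343271/362462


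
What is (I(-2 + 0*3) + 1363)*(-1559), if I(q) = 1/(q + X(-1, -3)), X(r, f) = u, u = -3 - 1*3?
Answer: -16997777/8 ≈ -2.1247e+6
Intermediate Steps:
u = -6 (u = -3 - 3 = -6)
X(r, f) = -6
I(q) = 1/(-6 + q) (I(q) = 1/(q - 6) = 1/(-6 + q))
(I(-2 + 0*3) + 1363)*(-1559) = (1/(-6 + (-2 + 0*3)) + 1363)*(-1559) = (1/(-6 + (-2 + 0)) + 1363)*(-1559) = (1/(-6 - 2) + 1363)*(-1559) = (1/(-8) + 1363)*(-1559) = (-1/8 + 1363)*(-1559) = (10903/8)*(-1559) = -16997777/8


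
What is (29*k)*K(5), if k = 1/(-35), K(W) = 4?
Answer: -116/35 ≈ -3.3143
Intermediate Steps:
k = -1/35 ≈ -0.028571
(29*k)*K(5) = (29*(-1/35))*4 = -29/35*4 = -116/35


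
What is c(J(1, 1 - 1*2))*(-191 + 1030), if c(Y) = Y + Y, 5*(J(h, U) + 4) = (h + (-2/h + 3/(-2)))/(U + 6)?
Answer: -34399/5 ≈ -6879.8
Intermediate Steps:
J(h, U) = -4 + (-3/2 + h - 2/h)/(5*(6 + U)) (J(h, U) = -4 + ((h + (-2/h + 3/(-2)))/(U + 6))/5 = -4 + ((h + (-2/h + 3*(-½)))/(6 + U))/5 = -4 + ((h + (-2/h - 3/2))/(6 + U))/5 = -4 + ((h + (-3/2 - 2/h))/(6 + U))/5 = -4 + ((-3/2 + h - 2/h)/(6 + U))/5 = -4 + (-3/2 + h - 2/h)/(5*(6 + U)))
c(Y) = 2*Y
c(J(1, 1 - 1*2))*(-191 + 1030) = (2*((⅒)*(-4 - 243*1 + 2*1² - 40*(1 - 1*2)*1)/(1*(6 + (1 - 1*2)))))*(-191 + 1030) = (2*((⅒)*1*(-4 - 243 + 2*1 - 40*(1 - 2)*1)/(6 + (1 - 2))))*839 = (2*((⅒)*1*(-4 - 243 + 2 - 40*(-1)*1)/(6 - 1)))*839 = (2*((⅒)*1*(-4 - 243 + 2 + 40)/5))*839 = (2*((⅒)*1*(⅕)*(-205)))*839 = (2*(-41/10))*839 = -41/5*839 = -34399/5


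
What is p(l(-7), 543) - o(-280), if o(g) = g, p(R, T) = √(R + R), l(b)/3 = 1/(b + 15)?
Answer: 280 + √3/2 ≈ 280.87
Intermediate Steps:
l(b) = 3/(15 + b) (l(b) = 3/(b + 15) = 3/(15 + b))
p(R, T) = √2*√R (p(R, T) = √(2*R) = √2*√R)
p(l(-7), 543) - o(-280) = √2*√(3/(15 - 7)) - 1*(-280) = √2*√(3/8) + 280 = √2*(√6/4) + 280 = √3/2 + 280 = 280 + √3/2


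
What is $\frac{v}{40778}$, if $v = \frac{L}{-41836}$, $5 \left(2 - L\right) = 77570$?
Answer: $\frac{1939}{213248551} \approx 9.0927 \cdot 10^{-6}$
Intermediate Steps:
$L = -15512$ ($L = 2 - 15514 = -15512$)
$v = \frac{3878}{10459}$ ($v = - \frac{15512}{-41836} = \left(-15512\right) \left(- \frac{1}{41836}\right) = \frac{3878}{10459} \approx 0.37078$)
$\frac{v}{40778} = \frac{3878}{10459 \cdot 40778} = \frac{3878}{10459} \cdot \frac{1}{40778} = \frac{1939}{213248551}$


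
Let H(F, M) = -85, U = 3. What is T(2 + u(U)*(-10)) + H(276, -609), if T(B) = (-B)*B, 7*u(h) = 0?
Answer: -89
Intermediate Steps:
u(h) = 0 (u(h) = (1/7)*0 = 0)
T(B) = -B**2
T(2 + u(U)*(-10)) + H(276, -609) = -(2 + 0*(-10))**2 - 85 = -(2 + 0)**2 - 85 = -1*2**2 - 85 = -1*4 - 85 = -4 - 85 = -89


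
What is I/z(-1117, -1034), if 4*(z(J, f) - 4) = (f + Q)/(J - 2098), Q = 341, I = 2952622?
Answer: 37970718920/52133 ≈ 7.2834e+5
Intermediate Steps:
z(J, f) = 4 + (341 + f)/(4*(-2098 + J)) (z(J, f) = 4 + ((f + 341)/(J - 2098))/4 = 4 + ((341 + f)/(-2098 + J))/4 = 4 + (341 + f)/(4*(-2098 + J)))
I/z(-1117, -1034) = 2952622/(((-33227 - 1034 + 16*(-1117))/(4*(-2098 - 1117)))) = 2952622/(((1/4)*(-33227 - 1034 - 17872)/(-3215))) = 2952622/(((1/4)*(-1/3215)*(-52133))) = 2952622/(52133/12860) = 2952622*(12860/52133) = 37970718920/52133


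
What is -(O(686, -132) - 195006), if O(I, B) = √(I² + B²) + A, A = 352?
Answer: 194654 - 2*√122005 ≈ 1.9396e+5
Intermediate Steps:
O(I, B) = 352 + √(B² + I²) (O(I, B) = √(I² + B²) + 352 = √(B² + I²) + 352 = 352 + √(B² + I²))
-(O(686, -132) - 195006) = -((352 + √((-132)² + 686²)) - 195006) = -((352 + √(17424 + 470596)) - 195006) = -((352 + √488020) - 195006) = -((352 + 2*√122005) - 195006) = -(-194654 + 2*√122005) = 194654 - 2*√122005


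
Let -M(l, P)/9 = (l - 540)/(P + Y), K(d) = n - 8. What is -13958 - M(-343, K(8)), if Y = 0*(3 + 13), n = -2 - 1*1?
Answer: -145591/11 ≈ -13236.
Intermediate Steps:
n = -3 (n = -2 - 1 = -3)
Y = 0 (Y = 0*16 = 0)
K(d) = -11 (K(d) = -3 - 8 = -11)
M(l, P) = -9*(-540 + l)/P (M(l, P) = -9*(l - 540)/(P + 0) = -9*(-540 + l)/P)
-13958 - M(-343, K(8)) = -13958 - 9*(540 - 1*(-343))/(-11) = -13958 - 9*(-1)*(540 + 343)/11 = -13958 - 9*(-1)*883/11 = -13958 - 1*(-7947/11) = -13958 + 7947/11 = -145591/11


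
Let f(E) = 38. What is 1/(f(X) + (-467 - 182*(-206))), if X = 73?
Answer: 1/37063 ≈ 2.6981e-5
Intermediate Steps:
1/(f(X) + (-467 - 182*(-206))) = 1/(38 + (-467 - 182*(-206))) = 1/(38 + (-467 + 37492)) = 1/(38 + 37025) = 1/37063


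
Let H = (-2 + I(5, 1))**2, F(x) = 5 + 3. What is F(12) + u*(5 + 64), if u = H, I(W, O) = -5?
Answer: 3389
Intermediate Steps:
F(x) = 8
H = 49 (H = (-2 - 5)**2 = (-7)**2 = 49)
u = 49
F(12) + u*(5 + 64) = 8 + 49*(5 + 64) = 8 + 49*69 = 8 + 3381 = 3389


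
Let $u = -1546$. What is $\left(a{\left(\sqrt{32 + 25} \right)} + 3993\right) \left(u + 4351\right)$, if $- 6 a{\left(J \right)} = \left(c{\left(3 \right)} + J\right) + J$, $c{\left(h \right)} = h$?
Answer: $\frac{22397925}{2} - 935 \sqrt{57} \approx 1.1192 \cdot 10^{7}$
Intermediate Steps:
$a{\left(J \right)} = - \frac{1}{2} - \frac{J}{3}$ ($a{\left(J \right)} = - \frac{\left(3 + J\right) + J}{6} = - \frac{3 + 2 J}{6} = - \frac{1}{2} - \frac{J}{3}$)
$\left(a{\left(\sqrt{32 + 25} \right)} + 3993\right) \left(u + 4351\right) = \left(\left(- \frac{1}{2} - \frac{\sqrt{32 + 25}}{3}\right) + 3993\right) \left(-1546 + 4351\right) = \left(\left(- \frac{1}{2} - \frac{\sqrt{57}}{3}\right) + 3993\right) 2805 = \left(\frac{7985}{2} - \frac{\sqrt{57}}{3}\right) 2805 = \frac{22397925}{2} - 935 \sqrt{57}$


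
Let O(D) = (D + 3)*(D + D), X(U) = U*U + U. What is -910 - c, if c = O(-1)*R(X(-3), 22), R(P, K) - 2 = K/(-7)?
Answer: -6402/7 ≈ -914.57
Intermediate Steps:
X(U) = U + U² (X(U) = U² + U = U + U²)
R(P, K) = 2 - K/7 (R(P, K) = 2 + K/(-7) = 2 + K*(-⅐) = 2 - K/7)
O(D) = 2*D*(3 + D) (O(D) = (3 + D)*(2*D) = 2*D*(3 + D))
c = 32/7 (c = (2*(-1)*(3 - 1))*(2 - ⅐*22) = (2*(-1)*2)*(2 - 22/7) = -4*(-8/7) = 32/7 ≈ 4.5714)
-910 - c = -910 - 1*32/7 = -910 - 32/7 = -6402/7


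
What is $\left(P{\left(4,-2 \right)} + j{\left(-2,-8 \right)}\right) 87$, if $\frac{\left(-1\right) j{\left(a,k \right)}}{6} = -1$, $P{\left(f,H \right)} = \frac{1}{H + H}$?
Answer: $\frac{2001}{4} \approx 500.25$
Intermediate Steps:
$P{\left(f,H \right)} = \frac{1}{2 H}$
$j{\left(a,k \right)} = 6$ ($j{\left(a,k \right)} = \left(-6\right) \left(-1\right) = 6$)
$\left(P{\left(4,-2 \right)} + j{\left(-2,-8 \right)}\right) 87 = \left(\frac{1}{2 \left(-2\right)} + 6\right) 87 = \left(\frac{1}{2} \left(- \frac{1}{2}\right) + 6\right) 87 = \left(- \frac{1}{4} + 6\right) 87 = \frac{23}{4} \cdot 87 = \frac{2001}{4}$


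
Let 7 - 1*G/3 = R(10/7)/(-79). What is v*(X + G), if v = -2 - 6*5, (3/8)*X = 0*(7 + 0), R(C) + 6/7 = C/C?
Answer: -371712/553 ≈ -672.17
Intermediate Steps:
R(C) = ⅐ (R(C) = -6/7 + C/C = -6/7 + 1 = ⅐)
X = 0 (X = 8*(0*(7 + 0))/3 = 8*(0*7)/3 = (8/3)*0 = 0)
G = 11616/553 (G = 21 - 3/(7*(-79)) = 21 - 3*(-1)/(7*79) = 21 - 3*(-1/553) = 21 + 3/553 = 11616/553 ≈ 21.005)
v = -32 (v = -2 - 30 = -32)
v*(X + G) = -32*(0 + 11616/553) = -32*11616/553 = -371712/553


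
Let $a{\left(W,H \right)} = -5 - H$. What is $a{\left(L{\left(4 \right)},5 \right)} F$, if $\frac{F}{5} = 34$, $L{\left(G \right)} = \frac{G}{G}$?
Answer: $-1700$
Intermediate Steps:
$L{\left(G \right)} = 1$
$F = 170$ ($F = 5 \cdot 34 = 170$)
$a{\left(L{\left(4 \right)},5 \right)} F = \left(-5 - 5\right) 170 = \left(-10\right) 170 = -1700$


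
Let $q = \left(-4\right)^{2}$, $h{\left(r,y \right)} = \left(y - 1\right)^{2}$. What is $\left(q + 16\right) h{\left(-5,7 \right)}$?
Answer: $1152$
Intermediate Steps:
$h{\left(r,y \right)} = \left(-1 + y\right)^{2}$
$q = 16$
$\left(q + 16\right) h{\left(-5,7 \right)} = \left(16 + 16\right) \left(-1 + 7\right)^{2} = 32 \cdot 6^{2} = 32 \cdot 36 = 1152$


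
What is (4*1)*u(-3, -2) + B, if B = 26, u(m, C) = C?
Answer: 18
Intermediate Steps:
(4*1)*u(-3, -2) + B = (4*1)*(-2) + 26 = 4*(-2) + 26 = -8 + 26 = 18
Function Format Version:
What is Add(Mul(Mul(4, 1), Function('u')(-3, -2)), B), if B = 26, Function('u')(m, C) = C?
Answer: 18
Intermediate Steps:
Add(Mul(Mul(4, 1), Function('u')(-3, -2)), B) = Add(Mul(Mul(4, 1), -2), 26) = Add(Mul(4, -2), 26) = Add(-8, 26) = 18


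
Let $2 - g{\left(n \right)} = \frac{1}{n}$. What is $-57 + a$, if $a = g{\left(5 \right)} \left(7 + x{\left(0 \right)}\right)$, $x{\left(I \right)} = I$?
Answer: $- \frac{222}{5} \approx -44.4$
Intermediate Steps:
$g{\left(n \right)} = 2 - \frac{1}{n}$
$a = \frac{63}{5}$ ($a = \left(2 - \frac{1}{5}\right) \left(7 + 0\right) = \left(2 - \frac{1}{5}\right) 7 = \frac{9}{5} \cdot 7 = \frac{63}{5} \approx 12.6$)
$-57 + a = -57 + \frac{63}{5} = - \frac{222}{5}$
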